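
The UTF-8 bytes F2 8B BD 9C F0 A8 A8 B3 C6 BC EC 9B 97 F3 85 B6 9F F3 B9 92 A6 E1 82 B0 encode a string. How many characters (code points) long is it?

7

Byte at offset 0: 0xF2 = 11110010 → 4-byte char (#1). Advance 4.
Byte at offset 4: 0xF0 = 11110000 → 4-byte char (#2). Advance 4.
Byte at offset 8: 0xC6 = 11000110 → 2-byte char (#3). Advance 2.
Byte at offset 10: 0xEC = 11101100 → 3-byte char (#4). Advance 3.
Byte at offset 13: 0xF3 = 11110011 → 4-byte char (#5). Advance 4.
Byte at offset 17: 0xF3 = 11110011 → 4-byte char (#6). Advance 4.
Byte at offset 21: 0xE1 = 11100001 → 3-byte char (#7). Advance 3.
Reached end at offset 24 after 7 code points.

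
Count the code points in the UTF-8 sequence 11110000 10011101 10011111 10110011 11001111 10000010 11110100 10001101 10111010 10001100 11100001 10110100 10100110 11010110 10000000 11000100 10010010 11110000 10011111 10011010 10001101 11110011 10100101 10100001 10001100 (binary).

8

Byte at offset 0: 0xF0 = 11110000 → 4-byte char (#1). Advance 4.
Byte at offset 4: 0xCF = 11001111 → 2-byte char (#2). Advance 2.
Byte at offset 6: 0xF4 = 11110100 → 4-byte char (#3). Advance 4.
Byte at offset 10: 0xE1 = 11100001 → 3-byte char (#4). Advance 3.
Byte at offset 13: 0xD6 = 11010110 → 2-byte char (#5). Advance 2.
Byte at offset 15: 0xC4 = 11000100 → 2-byte char (#6). Advance 2.
Byte at offset 17: 0xF0 = 11110000 → 4-byte char (#7). Advance 4.
Byte at offset 21: 0xF3 = 11110011 → 4-byte char (#8). Advance 4.
Reached end at offset 25 after 8 code points.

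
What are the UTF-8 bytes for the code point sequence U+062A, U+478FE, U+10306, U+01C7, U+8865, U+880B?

D8 AA F1 87 A3 BE F0 90 8C 86 C7 87 E8 A1 A5 E8 A0 8B

U+062A: 2-byte form → D8 AA.
U+478FE: 4-byte form → F1 87 A3 BE.
U+10306: 4-byte form → F0 90 8C 86.
U+01C7: 2-byte form → C7 87.
U+8865: 3-byte form → E8 A1 A5.
U+880B: 3-byte form → E8 A0 8B.
Concatenated (18 bytes): D8 AA F1 87 A3 BE F0 90 8C 86 C7 87 E8 A1 A5 E8 A0 8B.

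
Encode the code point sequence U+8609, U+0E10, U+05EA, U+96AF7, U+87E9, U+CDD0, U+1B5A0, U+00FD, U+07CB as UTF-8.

U+8609: 3-byte form → E8 98 89.
U+0E10: 3-byte form → E0 B8 90.
U+05EA: 2-byte form → D7 AA.
U+96AF7: 4-byte form → F2 96 AB B7.
U+87E9: 3-byte form → E8 9F A9.
U+CDD0: 3-byte form → EC B7 90.
U+1B5A0: 4-byte form → F0 9B 96 A0.
U+00FD: 2-byte form → C3 BD.
U+07CB: 2-byte form → DF 8B.
Concatenated (26 bytes): E8 98 89 E0 B8 90 D7 AA F2 96 AB B7 E8 9F A9 EC B7 90 F0 9B 96 A0 C3 BD DF 8B.

E8 98 89 E0 B8 90 D7 AA F2 96 AB B7 E8 9F A9 EC B7 90 F0 9B 96 A0 C3 BD DF 8B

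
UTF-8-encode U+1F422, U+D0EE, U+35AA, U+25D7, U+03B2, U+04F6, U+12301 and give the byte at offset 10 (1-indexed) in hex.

0xAA

1-indexed offset 10 is 0-indexed offset 9.
U+1F422 → 4-byte form F0 9F 90 A2 at offsets 0–3.
U+D0EE → 3-byte form ED 83 AE at offsets 4–6.
U+35AA → 3-byte form E3 96 AA at offsets 7–9.
Offset 9 falls in char 3's range; it's byte 3 of E3 96 AA = 0xAA.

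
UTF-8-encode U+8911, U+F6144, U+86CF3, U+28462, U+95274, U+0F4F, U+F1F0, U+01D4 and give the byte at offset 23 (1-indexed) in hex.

0xEF

1-indexed offset 23 is 0-indexed offset 22.
U+8911 → 3-byte form E8 A4 91 at offsets 0–2.
U+F6144 → 4-byte form F3 B6 85 84 at offsets 3–6.
U+86CF3 → 4-byte form F2 86 B3 B3 at offsets 7–10.
U+28462 → 4-byte form F0 A8 91 A2 at offsets 11–14.
U+95274 → 4-byte form F2 95 89 B4 at offsets 15–18.
U+0F4F → 3-byte form E0 BD 8F at offsets 19–21.
U+F1F0 → 3-byte form EF 87 B0 at offsets 22–24.
Offset 22 falls in char 7's range; it's byte 1 of EF 87 B0 = 0xEF.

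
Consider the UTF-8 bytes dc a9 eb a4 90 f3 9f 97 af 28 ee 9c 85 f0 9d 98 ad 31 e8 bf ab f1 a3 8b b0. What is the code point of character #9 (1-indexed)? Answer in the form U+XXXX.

U+632F0

Offset 0: leading byte 0xDC = 11011100 → 2-byte char #1 = DC A9.
Offset 2: leading byte 0xEB = 11101011 → 3-byte char #2 = EB A4 90.
Offset 5: leading byte 0xF3 = 11110011 → 4-byte char #3 = F3 9F 97 AF.
Offset 9: leading byte 0x28 = 00101000 → 1-byte char #4 = 28.
Offset 10: leading byte 0xEE = 11101110 → 3-byte char #5 = EE 9C 85.
Offset 13: leading byte 0xF0 = 11110000 → 4-byte char #6 = F0 9D 98 AD.
Offset 17: leading byte 0x31 = 00110001 → 1-byte char #7 = 31.
Offset 18: leading byte 0xE8 = 11101000 → 3-byte char #8 = E8 BF AB.
Offset 21: leading byte 0xF1 = 11110001 → 4-byte char #9 = F1 A3 8B B0.
Leading byte 0xF1 = 11110001 matches 11110xxx → 4-byte sequence.
Byte 1: 0xF1 = 11110001, payload 001 (3 bits).
Byte 2: 0xA3 = 10100011 (10xxxxxx ✓), payload 100011.
Byte 3: 0x8B = 10001011 (10xxxxxx ✓), payload 001011.
Byte 4: 0xB0 = 10110000 (10xxxxxx ✓), payload 110000.
Concatenate: 001100011001011110000 = 0x632F0 (21 bits → U+632F0).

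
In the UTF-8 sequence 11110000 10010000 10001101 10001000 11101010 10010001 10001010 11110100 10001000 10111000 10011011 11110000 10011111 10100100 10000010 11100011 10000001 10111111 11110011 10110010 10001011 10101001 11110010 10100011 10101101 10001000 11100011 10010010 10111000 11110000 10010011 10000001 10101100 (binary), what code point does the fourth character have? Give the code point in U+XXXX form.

U+1F902

Offset 0: leading byte 0xF0 = 11110000 → 4-byte char #1 = F0 90 8D 88.
Offset 4: leading byte 0xEA = 11101010 → 3-byte char #2 = EA 91 8A.
Offset 7: leading byte 0xF4 = 11110100 → 4-byte char #3 = F4 88 B8 9B.
Offset 11: leading byte 0xF0 = 11110000 → 4-byte char #4 = F0 9F A4 82.
Leading byte 0xF0 = 11110000 matches 11110xxx → 4-byte sequence.
Byte 1: 0xF0 = 11110000, payload 000 (3 bits).
Byte 2: 0x9F = 10011111 (10xxxxxx ✓), payload 011111.
Byte 3: 0xA4 = 10100100 (10xxxxxx ✓), payload 100100.
Byte 4: 0x82 = 10000010 (10xxxxxx ✓), payload 000010.
Concatenate: 000011111100100000010 = 0x1F902 (21 bits → U+1F902).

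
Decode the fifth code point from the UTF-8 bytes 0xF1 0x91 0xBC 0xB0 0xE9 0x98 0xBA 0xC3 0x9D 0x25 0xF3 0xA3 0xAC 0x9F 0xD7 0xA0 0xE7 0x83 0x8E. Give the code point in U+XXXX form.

U+E3B1F

Offset 0: leading byte 0xF1 = 11110001 → 4-byte char #1 = F1 91 BC B0.
Offset 4: leading byte 0xE9 = 11101001 → 3-byte char #2 = E9 98 BA.
Offset 7: leading byte 0xC3 = 11000011 → 2-byte char #3 = C3 9D.
Offset 9: leading byte 0x25 = 00100101 → 1-byte char #4 = 25.
Offset 10: leading byte 0xF3 = 11110011 → 4-byte char #5 = F3 A3 AC 9F.
Leading byte 0xF3 = 11110011 matches 11110xxx → 4-byte sequence.
Byte 1: 0xF3 = 11110011, payload 011 (3 bits).
Byte 2: 0xA3 = 10100011 (10xxxxxx ✓), payload 100011.
Byte 3: 0xAC = 10101100 (10xxxxxx ✓), payload 101100.
Byte 4: 0x9F = 10011111 (10xxxxxx ✓), payload 011111.
Concatenate: 011100011101100011111 = 0xE3B1F (21 bits → U+E3B1F).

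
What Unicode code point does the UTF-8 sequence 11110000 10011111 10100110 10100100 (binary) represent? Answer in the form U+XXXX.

U+1F9A4

Leading byte 0xF0 = 11110000 matches 11110xxx → 4-byte sequence.
Byte 1: 0xF0 = 11110000, payload 000 (3 bits).
Byte 2: 0x9F = 10011111 (10xxxxxx ✓), payload 011111.
Byte 3: 0xA6 = 10100110 (10xxxxxx ✓), payload 100110.
Byte 4: 0xA4 = 10100100 (10xxxxxx ✓), payload 100100.
Concatenate: 000011111100110100100 = 0x1F9A4 (21 bits → U+1F9A4).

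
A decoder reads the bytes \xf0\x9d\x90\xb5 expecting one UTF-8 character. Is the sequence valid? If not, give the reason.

Leading byte 0xF0 = 11110000 → 4-byte form.
Continuation bytes 0x9D=10011101, 0x90=10010000, 0xB5=10110101 all match 10xxxxxx.
Decoded value 0x1D435 is ≥ 0x10000 (shortest form) and not a surrogate.

valid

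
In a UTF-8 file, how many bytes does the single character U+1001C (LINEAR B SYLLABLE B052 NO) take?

4

U+1001C = 0x1001C. UTF-8 uses 1 byte below 0x80, 2 below 0x800, 3 below 0x10000, 4 up to 0x10FFFF. 0x1001C is in U+10000–U+10FFFF → 4 bytes.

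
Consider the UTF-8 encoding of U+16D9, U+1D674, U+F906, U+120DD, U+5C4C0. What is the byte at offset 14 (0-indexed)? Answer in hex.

U+16D9 → 3-byte form E1 9B 99 at offsets 0–2.
U+1D674 → 4-byte form F0 9D 99 B4 at offsets 3–6.
U+F906 → 3-byte form EF A4 86 at offsets 7–9.
U+120DD → 4-byte form F0 92 83 9D at offsets 10–13.
U+5C4C0 → 4-byte form F1 9C 93 80 at offsets 14–17.
Offset 14 falls in char 5's range; it's byte 1 of F1 9C 93 80 = 0xF1.

0xF1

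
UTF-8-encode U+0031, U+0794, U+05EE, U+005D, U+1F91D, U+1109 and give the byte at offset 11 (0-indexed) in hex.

0x84

U+0031 → 1-byte form 31 at offsets 0–0.
U+0794 → 2-byte form DE 94 at offsets 1–2.
U+05EE → 2-byte form D7 AE at offsets 3–4.
U+005D → 1-byte form 5D at offsets 5–5.
U+1F91D → 4-byte form F0 9F A4 9D at offsets 6–9.
U+1109 → 3-byte form E1 84 89 at offsets 10–12.
Offset 11 falls in char 6's range; it's byte 2 of E1 84 89 = 0x84.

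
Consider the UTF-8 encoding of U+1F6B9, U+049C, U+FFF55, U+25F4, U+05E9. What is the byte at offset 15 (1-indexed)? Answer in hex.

1-indexed offset 15 is 0-indexed offset 14.
U+1F6B9 → 4-byte form F0 9F 9A B9 at offsets 0–3.
U+049C → 2-byte form D2 9C at offsets 4–5.
U+FFF55 → 4-byte form F3 BF BD 95 at offsets 6–9.
U+25F4 → 3-byte form E2 97 B4 at offsets 10–12.
U+05E9 → 2-byte form D7 A9 at offsets 13–14.
Offset 14 falls in char 5's range; it's byte 2 of D7 A9 = 0xA9.

0xA9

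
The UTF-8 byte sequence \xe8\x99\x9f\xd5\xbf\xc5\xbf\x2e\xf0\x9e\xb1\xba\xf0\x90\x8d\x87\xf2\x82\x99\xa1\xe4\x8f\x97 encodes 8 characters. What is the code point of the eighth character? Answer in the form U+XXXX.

U+43D7

Offset 0: leading byte 0xE8 = 11101000 → 3-byte char #1 = E8 99 9F.
Offset 3: leading byte 0xD5 = 11010101 → 2-byte char #2 = D5 BF.
Offset 5: leading byte 0xC5 = 11000101 → 2-byte char #3 = C5 BF.
Offset 7: leading byte 0x2E = 00101110 → 1-byte char #4 = 2E.
Offset 8: leading byte 0xF0 = 11110000 → 4-byte char #5 = F0 9E B1 BA.
Offset 12: leading byte 0xF0 = 11110000 → 4-byte char #6 = F0 90 8D 87.
Offset 16: leading byte 0xF2 = 11110010 → 4-byte char #7 = F2 82 99 A1.
Offset 20: leading byte 0xE4 = 11100100 → 3-byte char #8 = E4 8F 97.
Leading byte 0xE4 = 11100100 matches 1110xxxx → 3-byte sequence.
Byte 1: 0xE4 = 11100100, payload 0100 (4 bits).
Byte 2: 0x8F = 10001111 (10xxxxxx ✓), payload 001111.
Byte 3: 0x97 = 10010111 (10xxxxxx ✓), payload 010111.
Concatenate: 0100001111010111 = 0x43D7 (16 bits → U+43D7).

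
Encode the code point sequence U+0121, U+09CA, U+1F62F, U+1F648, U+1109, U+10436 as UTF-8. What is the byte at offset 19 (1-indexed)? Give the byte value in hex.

1-indexed offset 19 is 0-indexed offset 18.
U+0121 → 2-byte form C4 A1 at offsets 0–1.
U+09CA → 3-byte form E0 A7 8A at offsets 2–4.
U+1F62F → 4-byte form F0 9F 98 AF at offsets 5–8.
U+1F648 → 4-byte form F0 9F 99 88 at offsets 9–12.
U+1109 → 3-byte form E1 84 89 at offsets 13–15.
U+10436 → 4-byte form F0 90 90 B6 at offsets 16–19.
Offset 18 falls in char 6's range; it's byte 3 of F0 90 90 B6 = 0x90.

0x90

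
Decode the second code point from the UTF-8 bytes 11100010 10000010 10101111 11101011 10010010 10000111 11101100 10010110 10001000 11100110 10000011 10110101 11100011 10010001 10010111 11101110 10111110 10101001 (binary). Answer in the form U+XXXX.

U+B487

Offset 0: leading byte 0xE2 = 11100010 → 3-byte char #1 = E2 82 AF.
Offset 3: leading byte 0xEB = 11101011 → 3-byte char #2 = EB 92 87.
Leading byte 0xEB = 11101011 matches 1110xxxx → 3-byte sequence.
Byte 1: 0xEB = 11101011, payload 1011 (4 bits).
Byte 2: 0x92 = 10010010 (10xxxxxx ✓), payload 010010.
Byte 3: 0x87 = 10000111 (10xxxxxx ✓), payload 000111.
Concatenate: 1011010010000111 = 0xB487 (16 bits → U+B487).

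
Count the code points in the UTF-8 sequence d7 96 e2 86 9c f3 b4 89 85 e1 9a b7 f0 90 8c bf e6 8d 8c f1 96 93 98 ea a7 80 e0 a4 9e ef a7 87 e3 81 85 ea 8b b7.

Byte at offset 0: 0xD7 = 11010111 → 2-byte char (#1). Advance 2.
Byte at offset 2: 0xE2 = 11100010 → 3-byte char (#2). Advance 3.
Byte at offset 5: 0xF3 = 11110011 → 4-byte char (#3). Advance 4.
Byte at offset 9: 0xE1 = 11100001 → 3-byte char (#4). Advance 3.
Byte at offset 12: 0xF0 = 11110000 → 4-byte char (#5). Advance 4.
Byte at offset 16: 0xE6 = 11100110 → 3-byte char (#6). Advance 3.
Byte at offset 19: 0xF1 = 11110001 → 4-byte char (#7). Advance 4.
Byte at offset 23: 0xEA = 11101010 → 3-byte char (#8). Advance 3.
Byte at offset 26: 0xE0 = 11100000 → 3-byte char (#9). Advance 3.
Byte at offset 29: 0xEF = 11101111 → 3-byte char (#10). Advance 3.
Byte at offset 32: 0xE3 = 11100011 → 3-byte char (#11). Advance 3.
Byte at offset 35: 0xEA = 11101010 → 3-byte char (#12). Advance 3.
Reached end at offset 38 after 12 code points.

12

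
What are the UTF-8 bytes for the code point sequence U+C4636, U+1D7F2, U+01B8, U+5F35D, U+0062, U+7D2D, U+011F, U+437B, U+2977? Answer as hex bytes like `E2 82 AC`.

U+C4636: 4-byte form → F3 84 98 B6.
U+1D7F2: 4-byte form → F0 9D 9F B2.
U+01B8: 2-byte form → C6 B8.
U+5F35D: 4-byte form → F1 9F 8D 9D.
U+0062: 1-byte form → 62.
U+7D2D: 3-byte form → E7 B4 AD.
U+011F: 2-byte form → C4 9F.
U+437B: 3-byte form → E4 8D BB.
U+2977: 3-byte form → E2 A5 B7.
Concatenated (26 bytes): F3 84 98 B6 F0 9D 9F B2 C6 B8 F1 9F 8D 9D 62 E7 B4 AD C4 9F E4 8D BB E2 A5 B7.

F3 84 98 B6 F0 9D 9F B2 C6 B8 F1 9F 8D 9D 62 E7 B4 AD C4 9F E4 8D BB E2 A5 B7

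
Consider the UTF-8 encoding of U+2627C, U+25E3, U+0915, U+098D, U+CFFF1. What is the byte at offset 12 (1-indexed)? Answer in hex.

0xA6

1-indexed offset 12 is 0-indexed offset 11.
U+2627C → 4-byte form F0 A6 89 BC at offsets 0–3.
U+25E3 → 3-byte form E2 97 A3 at offsets 4–6.
U+0915 → 3-byte form E0 A4 95 at offsets 7–9.
U+098D → 3-byte form E0 A6 8D at offsets 10–12.
Offset 11 falls in char 4's range; it's byte 2 of E0 A6 8D = 0xA6.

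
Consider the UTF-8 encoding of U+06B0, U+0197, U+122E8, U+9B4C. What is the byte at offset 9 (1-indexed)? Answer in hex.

1-indexed offset 9 is 0-indexed offset 8.
U+06B0 → 2-byte form DA B0 at offsets 0–1.
U+0197 → 2-byte form C6 97 at offsets 2–3.
U+122E8 → 4-byte form F0 92 8B A8 at offsets 4–7.
U+9B4C → 3-byte form E9 AD 8C at offsets 8–10.
Offset 8 falls in char 4's range; it's byte 1 of E9 AD 8C = 0xE9.

0xE9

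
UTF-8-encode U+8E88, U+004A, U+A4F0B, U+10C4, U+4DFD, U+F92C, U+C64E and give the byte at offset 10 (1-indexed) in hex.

0x83

1-indexed offset 10 is 0-indexed offset 9.
U+8E88 → 3-byte form E8 BA 88 at offsets 0–2.
U+004A → 1-byte form 4A at offsets 3–3.
U+A4F0B → 4-byte form F2 A4 BC 8B at offsets 4–7.
U+10C4 → 3-byte form E1 83 84 at offsets 8–10.
Offset 9 falls in char 4's range; it's byte 2 of E1 83 84 = 0x83.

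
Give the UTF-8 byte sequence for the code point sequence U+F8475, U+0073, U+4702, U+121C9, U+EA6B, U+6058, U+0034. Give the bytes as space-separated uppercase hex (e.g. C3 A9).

F3 B8 91 B5 73 E4 9C 82 F0 92 87 89 EE A9 AB E6 81 98 34

U+F8475: 4-byte form → F3 B8 91 B5.
U+0073: 1-byte form → 73.
U+4702: 3-byte form → E4 9C 82.
U+121C9: 4-byte form → F0 92 87 89.
U+EA6B: 3-byte form → EE A9 AB.
U+6058: 3-byte form → E6 81 98.
U+0034: 1-byte form → 34.
Concatenated (19 bytes): F3 B8 91 B5 73 E4 9C 82 F0 92 87 89 EE A9 AB E6 81 98 34.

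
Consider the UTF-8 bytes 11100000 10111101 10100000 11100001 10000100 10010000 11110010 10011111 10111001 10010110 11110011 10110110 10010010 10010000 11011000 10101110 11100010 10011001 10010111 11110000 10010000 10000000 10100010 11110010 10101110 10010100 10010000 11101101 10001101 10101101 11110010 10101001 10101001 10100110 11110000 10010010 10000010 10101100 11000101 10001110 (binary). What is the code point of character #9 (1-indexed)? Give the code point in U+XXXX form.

U+D36D

Offset 0: leading byte 0xE0 = 11100000 → 3-byte char #1 = E0 BD A0.
Offset 3: leading byte 0xE1 = 11100001 → 3-byte char #2 = E1 84 90.
Offset 6: leading byte 0xF2 = 11110010 → 4-byte char #3 = F2 9F B9 96.
Offset 10: leading byte 0xF3 = 11110011 → 4-byte char #4 = F3 B6 92 90.
Offset 14: leading byte 0xD8 = 11011000 → 2-byte char #5 = D8 AE.
Offset 16: leading byte 0xE2 = 11100010 → 3-byte char #6 = E2 99 97.
Offset 19: leading byte 0xF0 = 11110000 → 4-byte char #7 = F0 90 80 A2.
Offset 23: leading byte 0xF2 = 11110010 → 4-byte char #8 = F2 AE 94 90.
Offset 27: leading byte 0xED = 11101101 → 3-byte char #9 = ED 8D AD.
Leading byte 0xED = 11101101 matches 1110xxxx → 3-byte sequence.
Byte 1: 0xED = 11101101, payload 1101 (4 bits).
Byte 2: 0x8D = 10001101 (10xxxxxx ✓), payload 001101.
Byte 3: 0xAD = 10101101 (10xxxxxx ✓), payload 101101.
Concatenate: 1101001101101101 = 0xD36D (16 bits → U+D36D).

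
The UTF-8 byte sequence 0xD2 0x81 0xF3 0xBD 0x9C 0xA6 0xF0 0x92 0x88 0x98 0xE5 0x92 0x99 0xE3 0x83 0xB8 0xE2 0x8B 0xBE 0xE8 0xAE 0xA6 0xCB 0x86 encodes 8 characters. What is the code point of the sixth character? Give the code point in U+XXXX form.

U+22FE

Offset 0: leading byte 0xD2 = 11010010 → 2-byte char #1 = D2 81.
Offset 2: leading byte 0xF3 = 11110011 → 4-byte char #2 = F3 BD 9C A6.
Offset 6: leading byte 0xF0 = 11110000 → 4-byte char #3 = F0 92 88 98.
Offset 10: leading byte 0xE5 = 11100101 → 3-byte char #4 = E5 92 99.
Offset 13: leading byte 0xE3 = 11100011 → 3-byte char #5 = E3 83 B8.
Offset 16: leading byte 0xE2 = 11100010 → 3-byte char #6 = E2 8B BE.
Leading byte 0xE2 = 11100010 matches 1110xxxx → 3-byte sequence.
Byte 1: 0xE2 = 11100010, payload 0010 (4 bits).
Byte 2: 0x8B = 10001011 (10xxxxxx ✓), payload 001011.
Byte 3: 0xBE = 10111110 (10xxxxxx ✓), payload 111110.
Concatenate: 0010001011111110 = 0x22FE (16 bits → U+22FE).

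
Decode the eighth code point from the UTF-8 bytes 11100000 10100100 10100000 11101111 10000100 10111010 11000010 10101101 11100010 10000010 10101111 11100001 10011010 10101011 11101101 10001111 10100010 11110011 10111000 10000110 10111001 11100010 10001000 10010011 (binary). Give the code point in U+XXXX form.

U+2213

Offset 0: leading byte 0xE0 = 11100000 → 3-byte char #1 = E0 A4 A0.
Offset 3: leading byte 0xEF = 11101111 → 3-byte char #2 = EF 84 BA.
Offset 6: leading byte 0xC2 = 11000010 → 2-byte char #3 = C2 AD.
Offset 8: leading byte 0xE2 = 11100010 → 3-byte char #4 = E2 82 AF.
Offset 11: leading byte 0xE1 = 11100001 → 3-byte char #5 = E1 9A AB.
Offset 14: leading byte 0xED = 11101101 → 3-byte char #6 = ED 8F A2.
Offset 17: leading byte 0xF3 = 11110011 → 4-byte char #7 = F3 B8 86 B9.
Offset 21: leading byte 0xE2 = 11100010 → 3-byte char #8 = E2 88 93.
Leading byte 0xE2 = 11100010 matches 1110xxxx → 3-byte sequence.
Byte 1: 0xE2 = 11100010, payload 0010 (4 bits).
Byte 2: 0x88 = 10001000 (10xxxxxx ✓), payload 001000.
Byte 3: 0x93 = 10010011 (10xxxxxx ✓), payload 010011.
Concatenate: 0010001000010011 = 0x2213 (16 bits → U+2213).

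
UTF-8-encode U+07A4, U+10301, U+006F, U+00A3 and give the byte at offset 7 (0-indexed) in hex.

U+07A4 → 2-byte form DE A4 at offsets 0–1.
U+10301 → 4-byte form F0 90 8C 81 at offsets 2–5.
U+006F → 1-byte form 6F at offsets 6–6.
U+00A3 → 2-byte form C2 A3 at offsets 7–8.
Offset 7 falls in char 4's range; it's byte 1 of C2 A3 = 0xC2.

0xC2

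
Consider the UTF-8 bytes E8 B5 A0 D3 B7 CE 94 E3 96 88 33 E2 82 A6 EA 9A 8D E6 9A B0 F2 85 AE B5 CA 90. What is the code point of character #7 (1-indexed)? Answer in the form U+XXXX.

U+A68D

Offset 0: leading byte 0xE8 = 11101000 → 3-byte char #1 = E8 B5 A0.
Offset 3: leading byte 0xD3 = 11010011 → 2-byte char #2 = D3 B7.
Offset 5: leading byte 0xCE = 11001110 → 2-byte char #3 = CE 94.
Offset 7: leading byte 0xE3 = 11100011 → 3-byte char #4 = E3 96 88.
Offset 10: leading byte 0x33 = 00110011 → 1-byte char #5 = 33.
Offset 11: leading byte 0xE2 = 11100010 → 3-byte char #6 = E2 82 A6.
Offset 14: leading byte 0xEA = 11101010 → 3-byte char #7 = EA 9A 8D.
Leading byte 0xEA = 11101010 matches 1110xxxx → 3-byte sequence.
Byte 1: 0xEA = 11101010, payload 1010 (4 bits).
Byte 2: 0x9A = 10011010 (10xxxxxx ✓), payload 011010.
Byte 3: 0x8D = 10001101 (10xxxxxx ✓), payload 001101.
Concatenate: 1010011010001101 = 0xA68D (16 bits → U+A68D).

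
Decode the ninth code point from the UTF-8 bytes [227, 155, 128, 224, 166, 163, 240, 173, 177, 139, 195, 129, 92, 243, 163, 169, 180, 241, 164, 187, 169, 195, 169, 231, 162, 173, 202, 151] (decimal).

U+78AD

Offset 0: leading byte 0xE3 = 11100011 → 3-byte char #1 = E3 9B 80.
Offset 3: leading byte 0xE0 = 11100000 → 3-byte char #2 = E0 A6 A3.
Offset 6: leading byte 0xF0 = 11110000 → 4-byte char #3 = F0 AD B1 8B.
Offset 10: leading byte 0xC3 = 11000011 → 2-byte char #4 = C3 81.
Offset 12: leading byte 0x5C = 01011100 → 1-byte char #5 = 5C.
Offset 13: leading byte 0xF3 = 11110011 → 4-byte char #6 = F3 A3 A9 B4.
Offset 17: leading byte 0xF1 = 11110001 → 4-byte char #7 = F1 A4 BB A9.
Offset 21: leading byte 0xC3 = 11000011 → 2-byte char #8 = C3 A9.
Offset 23: leading byte 0xE7 = 11100111 → 3-byte char #9 = E7 A2 AD.
Leading byte 0xE7 = 11100111 matches 1110xxxx → 3-byte sequence.
Byte 1: 0xE7 = 11100111, payload 0111 (4 bits).
Byte 2: 0xA2 = 10100010 (10xxxxxx ✓), payload 100010.
Byte 3: 0xAD = 10101101 (10xxxxxx ✓), payload 101101.
Concatenate: 0111100010101101 = 0x78AD (16 bits → U+78AD).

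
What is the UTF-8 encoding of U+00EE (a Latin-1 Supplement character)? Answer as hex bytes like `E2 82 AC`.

C3 AE

U+00EE = 0xEE = 238 decimal. In range U+0080–U+07FF → 2-byte form: 110xxxxx 10xxxxxx.
Binary (11 bits): 00011101110.
Split 5+6: 00011 | 101110.
Byte 1: 11000011 = 0xC3.
Byte 2: 10101110 = 0xAE.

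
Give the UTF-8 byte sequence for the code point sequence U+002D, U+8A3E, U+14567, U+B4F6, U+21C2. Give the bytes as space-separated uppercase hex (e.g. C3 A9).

2D E8 A8 BE F0 94 95 A7 EB 93 B6 E2 87 82

U+002D: 1-byte form → 2D.
U+8A3E: 3-byte form → E8 A8 BE.
U+14567: 4-byte form → F0 94 95 A7.
U+B4F6: 3-byte form → EB 93 B6.
U+21C2: 3-byte form → E2 87 82.
Concatenated (14 bytes): 2D E8 A8 BE F0 94 95 A7 EB 93 B6 E2 87 82.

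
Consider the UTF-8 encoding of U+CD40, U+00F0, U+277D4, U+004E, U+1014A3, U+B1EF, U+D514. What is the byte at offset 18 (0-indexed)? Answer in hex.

0x94

U+CD40 → 3-byte form EC B5 80 at offsets 0–2.
U+00F0 → 2-byte form C3 B0 at offsets 3–4.
U+277D4 → 4-byte form F0 A7 9F 94 at offsets 5–8.
U+004E → 1-byte form 4E at offsets 9–9.
U+1014A3 → 4-byte form F4 81 92 A3 at offsets 10–13.
U+B1EF → 3-byte form EB 87 AF at offsets 14–16.
U+D514 → 3-byte form ED 94 94 at offsets 17–19.
Offset 18 falls in char 7's range; it's byte 2 of ED 94 94 = 0x94.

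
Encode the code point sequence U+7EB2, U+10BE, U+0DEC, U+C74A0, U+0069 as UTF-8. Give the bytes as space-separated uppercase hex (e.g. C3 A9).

E7 BA B2 E1 82 BE E0 B7 AC F3 87 92 A0 69

U+7EB2: 3-byte form → E7 BA B2.
U+10BE: 3-byte form → E1 82 BE.
U+0DEC: 3-byte form → E0 B7 AC.
U+C74A0: 4-byte form → F3 87 92 A0.
U+0069: 1-byte form → 69.
Concatenated (14 bytes): E7 BA B2 E1 82 BE E0 B7 AC F3 87 92 A0 69.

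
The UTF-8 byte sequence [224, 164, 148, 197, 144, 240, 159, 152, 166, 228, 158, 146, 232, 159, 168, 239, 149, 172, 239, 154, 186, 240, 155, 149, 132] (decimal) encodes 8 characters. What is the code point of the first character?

U+0914

Offset 0: leading byte 0xE0 = 11100000 → 3-byte char #1 = E0 A4 94.
Leading byte 0xE0 = 11100000 matches 1110xxxx → 3-byte sequence.
Byte 1: 0xE0 = 11100000, payload 0000 (4 bits).
Byte 2: 0xA4 = 10100100 (10xxxxxx ✓), payload 100100.
Byte 3: 0x94 = 10010100 (10xxxxxx ✓), payload 010100.
Concatenate: 0000100100010100 = 0x914 (16 bits → U+0914).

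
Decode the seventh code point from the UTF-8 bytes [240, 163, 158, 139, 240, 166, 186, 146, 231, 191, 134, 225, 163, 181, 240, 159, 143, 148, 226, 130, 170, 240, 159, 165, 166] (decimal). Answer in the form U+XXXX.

U+1F966

Offset 0: leading byte 0xF0 = 11110000 → 4-byte char #1 = F0 A3 9E 8B.
Offset 4: leading byte 0xF0 = 11110000 → 4-byte char #2 = F0 A6 BA 92.
Offset 8: leading byte 0xE7 = 11100111 → 3-byte char #3 = E7 BF 86.
Offset 11: leading byte 0xE1 = 11100001 → 3-byte char #4 = E1 A3 B5.
Offset 14: leading byte 0xF0 = 11110000 → 4-byte char #5 = F0 9F 8F 94.
Offset 18: leading byte 0xE2 = 11100010 → 3-byte char #6 = E2 82 AA.
Offset 21: leading byte 0xF0 = 11110000 → 4-byte char #7 = F0 9F A5 A6.
Leading byte 0xF0 = 11110000 matches 11110xxx → 4-byte sequence.
Byte 1: 0xF0 = 11110000, payload 000 (3 bits).
Byte 2: 0x9F = 10011111 (10xxxxxx ✓), payload 011111.
Byte 3: 0xA5 = 10100101 (10xxxxxx ✓), payload 100101.
Byte 4: 0xA6 = 10100110 (10xxxxxx ✓), payload 100110.
Concatenate: 000011111100101100110 = 0x1F966 (21 bits → U+1F966).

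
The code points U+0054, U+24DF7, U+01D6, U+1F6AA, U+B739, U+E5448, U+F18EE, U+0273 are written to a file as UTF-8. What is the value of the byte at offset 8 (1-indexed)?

0xF0

1-indexed offset 8 is 0-indexed offset 7.
U+0054 → 1-byte form 54 at offsets 0–0.
U+24DF7 → 4-byte form F0 A4 B7 B7 at offsets 1–4.
U+01D6 → 2-byte form C7 96 at offsets 5–6.
U+1F6AA → 4-byte form F0 9F 9A AA at offsets 7–10.
Offset 7 falls in char 4's range; it's byte 1 of F0 9F 9A AA = 0xF0.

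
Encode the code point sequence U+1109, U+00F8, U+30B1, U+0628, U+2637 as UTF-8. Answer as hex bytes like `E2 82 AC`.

E1 84 89 C3 B8 E3 82 B1 D8 A8 E2 98 B7

U+1109: 3-byte form → E1 84 89.
U+00F8: 2-byte form → C3 B8.
U+30B1: 3-byte form → E3 82 B1.
U+0628: 2-byte form → D8 A8.
U+2637: 3-byte form → E2 98 B7.
Concatenated (13 bytes): E1 84 89 C3 B8 E3 82 B1 D8 A8 E2 98 B7.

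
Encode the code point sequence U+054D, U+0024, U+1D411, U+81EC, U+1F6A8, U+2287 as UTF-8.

D5 8D 24 F0 9D 90 91 E8 87 AC F0 9F 9A A8 E2 8A 87

U+054D: 2-byte form → D5 8D.
U+0024: 1-byte form → 24.
U+1D411: 4-byte form → F0 9D 90 91.
U+81EC: 3-byte form → E8 87 AC.
U+1F6A8: 4-byte form → F0 9F 9A A8.
U+2287: 3-byte form → E2 8A 87.
Concatenated (17 bytes): D5 8D 24 F0 9D 90 91 E8 87 AC F0 9F 9A A8 E2 8A 87.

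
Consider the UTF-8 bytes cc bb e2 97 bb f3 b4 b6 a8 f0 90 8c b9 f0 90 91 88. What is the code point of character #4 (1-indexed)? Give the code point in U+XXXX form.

U+10339

Offset 0: leading byte 0xCC = 11001100 → 2-byte char #1 = CC BB.
Offset 2: leading byte 0xE2 = 11100010 → 3-byte char #2 = E2 97 BB.
Offset 5: leading byte 0xF3 = 11110011 → 4-byte char #3 = F3 B4 B6 A8.
Offset 9: leading byte 0xF0 = 11110000 → 4-byte char #4 = F0 90 8C B9.
Leading byte 0xF0 = 11110000 matches 11110xxx → 4-byte sequence.
Byte 1: 0xF0 = 11110000, payload 000 (3 bits).
Byte 2: 0x90 = 10010000 (10xxxxxx ✓), payload 010000.
Byte 3: 0x8C = 10001100 (10xxxxxx ✓), payload 001100.
Byte 4: 0xB9 = 10111001 (10xxxxxx ✓), payload 111001.
Concatenate: 000010000001100111001 = 0x10339 (21 bits → U+10339).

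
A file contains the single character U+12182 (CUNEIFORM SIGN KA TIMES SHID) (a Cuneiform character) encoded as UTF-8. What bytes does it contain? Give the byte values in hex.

F0 92 86 82

U+12182 = 0x12182 = 74114 decimal. In range U+10000–U+10FFFF → 4-byte form: 11110xxx 10xxxxxx 10xxxxxx 10xxxxxx.
Binary (21 bits): 000010010000110000010.
Split 3+6+6+6: 000 | 010010 | 000110 | 000010.
Byte 1: 11110000 = 0xF0.
Byte 2: 10010010 = 0x92.
Byte 3: 10000110 = 0x86.
Byte 4: 10000010 = 0x82.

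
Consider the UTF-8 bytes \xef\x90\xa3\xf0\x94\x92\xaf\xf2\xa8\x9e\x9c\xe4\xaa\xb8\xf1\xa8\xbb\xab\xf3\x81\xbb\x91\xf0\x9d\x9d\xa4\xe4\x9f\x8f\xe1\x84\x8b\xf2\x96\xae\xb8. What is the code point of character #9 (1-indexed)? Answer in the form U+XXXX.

Offset 0: leading byte 0xEF = 11101111 → 3-byte char #1 = EF 90 A3.
Offset 3: leading byte 0xF0 = 11110000 → 4-byte char #2 = F0 94 92 AF.
Offset 7: leading byte 0xF2 = 11110010 → 4-byte char #3 = F2 A8 9E 9C.
Offset 11: leading byte 0xE4 = 11100100 → 3-byte char #4 = E4 AA B8.
Offset 14: leading byte 0xF1 = 11110001 → 4-byte char #5 = F1 A8 BB AB.
Offset 18: leading byte 0xF3 = 11110011 → 4-byte char #6 = F3 81 BB 91.
Offset 22: leading byte 0xF0 = 11110000 → 4-byte char #7 = F0 9D 9D A4.
Offset 26: leading byte 0xE4 = 11100100 → 3-byte char #8 = E4 9F 8F.
Offset 29: leading byte 0xE1 = 11100001 → 3-byte char #9 = E1 84 8B.
Leading byte 0xE1 = 11100001 matches 1110xxxx → 3-byte sequence.
Byte 1: 0xE1 = 11100001, payload 0001 (4 bits).
Byte 2: 0x84 = 10000100 (10xxxxxx ✓), payload 000100.
Byte 3: 0x8B = 10001011 (10xxxxxx ✓), payload 001011.
Concatenate: 0001000100001011 = 0x110B (16 bits → U+110B).

U+110B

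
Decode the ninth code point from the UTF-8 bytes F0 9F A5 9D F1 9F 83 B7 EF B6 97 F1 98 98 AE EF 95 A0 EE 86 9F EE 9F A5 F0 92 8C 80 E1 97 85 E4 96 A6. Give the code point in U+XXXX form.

U+15C5

Offset 0: leading byte 0xF0 = 11110000 → 4-byte char #1 = F0 9F A5 9D.
Offset 4: leading byte 0xF1 = 11110001 → 4-byte char #2 = F1 9F 83 B7.
Offset 8: leading byte 0xEF = 11101111 → 3-byte char #3 = EF B6 97.
Offset 11: leading byte 0xF1 = 11110001 → 4-byte char #4 = F1 98 98 AE.
Offset 15: leading byte 0xEF = 11101111 → 3-byte char #5 = EF 95 A0.
Offset 18: leading byte 0xEE = 11101110 → 3-byte char #6 = EE 86 9F.
Offset 21: leading byte 0xEE = 11101110 → 3-byte char #7 = EE 9F A5.
Offset 24: leading byte 0xF0 = 11110000 → 4-byte char #8 = F0 92 8C 80.
Offset 28: leading byte 0xE1 = 11100001 → 3-byte char #9 = E1 97 85.
Leading byte 0xE1 = 11100001 matches 1110xxxx → 3-byte sequence.
Byte 1: 0xE1 = 11100001, payload 0001 (4 bits).
Byte 2: 0x97 = 10010111 (10xxxxxx ✓), payload 010111.
Byte 3: 0x85 = 10000101 (10xxxxxx ✓), payload 000101.
Concatenate: 0001010111000101 = 0x15C5 (16 bits → U+15C5).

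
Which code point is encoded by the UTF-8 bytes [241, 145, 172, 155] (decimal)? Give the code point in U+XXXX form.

Leading byte 0xF1 = 11110001 matches 11110xxx → 4-byte sequence.
Byte 1: 0xF1 = 11110001, payload 001 (3 bits).
Byte 2: 0x91 = 10010001 (10xxxxxx ✓), payload 010001.
Byte 3: 0xAC = 10101100 (10xxxxxx ✓), payload 101100.
Byte 4: 0x9B = 10011011 (10xxxxxx ✓), payload 011011.
Concatenate: 001010001101100011011 = 0x51B1B (21 bits → U+51B1B).

U+51B1B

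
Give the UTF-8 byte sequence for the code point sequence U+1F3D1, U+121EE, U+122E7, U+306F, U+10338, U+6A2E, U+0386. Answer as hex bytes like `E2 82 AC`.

F0 9F 8F 91 F0 92 87 AE F0 92 8B A7 E3 81 AF F0 90 8C B8 E6 A8 AE CE 86

U+1F3D1: 4-byte form → F0 9F 8F 91.
U+121EE: 4-byte form → F0 92 87 AE.
U+122E7: 4-byte form → F0 92 8B A7.
U+306F: 3-byte form → E3 81 AF.
U+10338: 4-byte form → F0 90 8C B8.
U+6A2E: 3-byte form → E6 A8 AE.
U+0386: 2-byte form → CE 86.
Concatenated (24 bytes): F0 9F 8F 91 F0 92 87 AE F0 92 8B A7 E3 81 AF F0 90 8C B8 E6 A8 AE CE 86.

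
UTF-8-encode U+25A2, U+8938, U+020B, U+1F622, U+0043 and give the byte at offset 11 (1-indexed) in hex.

1-indexed offset 11 is 0-indexed offset 10.
U+25A2 → 3-byte form E2 96 A2 at offsets 0–2.
U+8938 → 3-byte form E8 A4 B8 at offsets 3–5.
U+020B → 2-byte form C8 8B at offsets 6–7.
U+1F622 → 4-byte form F0 9F 98 A2 at offsets 8–11.
Offset 10 falls in char 4's range; it's byte 3 of F0 9F 98 A2 = 0x98.

0x98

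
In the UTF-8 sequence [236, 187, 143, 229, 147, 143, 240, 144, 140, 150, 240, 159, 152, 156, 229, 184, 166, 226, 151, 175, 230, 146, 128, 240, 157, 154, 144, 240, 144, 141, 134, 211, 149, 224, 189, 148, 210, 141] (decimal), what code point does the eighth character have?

Offset 0: leading byte 0xEC = 11101100 → 3-byte char #1 = EC BB 8F.
Offset 3: leading byte 0xE5 = 11100101 → 3-byte char #2 = E5 93 8F.
Offset 6: leading byte 0xF0 = 11110000 → 4-byte char #3 = F0 90 8C 96.
Offset 10: leading byte 0xF0 = 11110000 → 4-byte char #4 = F0 9F 98 9C.
Offset 14: leading byte 0xE5 = 11100101 → 3-byte char #5 = E5 B8 A6.
Offset 17: leading byte 0xE2 = 11100010 → 3-byte char #6 = E2 97 AF.
Offset 20: leading byte 0xE6 = 11100110 → 3-byte char #7 = E6 92 80.
Offset 23: leading byte 0xF0 = 11110000 → 4-byte char #8 = F0 9D 9A 90.
Leading byte 0xF0 = 11110000 matches 11110xxx → 4-byte sequence.
Byte 1: 0xF0 = 11110000, payload 000 (3 bits).
Byte 2: 0x9D = 10011101 (10xxxxxx ✓), payload 011101.
Byte 3: 0x9A = 10011010 (10xxxxxx ✓), payload 011010.
Byte 4: 0x90 = 10010000 (10xxxxxx ✓), payload 010000.
Concatenate: 000011101011010010000 = 0x1D690 (21 bits → U+1D690).

U+1D690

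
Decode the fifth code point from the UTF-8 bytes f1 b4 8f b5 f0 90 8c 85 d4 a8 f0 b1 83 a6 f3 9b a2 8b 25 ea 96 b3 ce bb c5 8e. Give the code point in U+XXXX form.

U+DB88B

Offset 0: leading byte 0xF1 = 11110001 → 4-byte char #1 = F1 B4 8F B5.
Offset 4: leading byte 0xF0 = 11110000 → 4-byte char #2 = F0 90 8C 85.
Offset 8: leading byte 0xD4 = 11010100 → 2-byte char #3 = D4 A8.
Offset 10: leading byte 0xF0 = 11110000 → 4-byte char #4 = F0 B1 83 A6.
Offset 14: leading byte 0xF3 = 11110011 → 4-byte char #5 = F3 9B A2 8B.
Leading byte 0xF3 = 11110011 matches 11110xxx → 4-byte sequence.
Byte 1: 0xF3 = 11110011, payload 011 (3 bits).
Byte 2: 0x9B = 10011011 (10xxxxxx ✓), payload 011011.
Byte 3: 0xA2 = 10100010 (10xxxxxx ✓), payload 100010.
Byte 4: 0x8B = 10001011 (10xxxxxx ✓), payload 001011.
Concatenate: 011011011100010001011 = 0xDB88B (21 bits → U+DB88B).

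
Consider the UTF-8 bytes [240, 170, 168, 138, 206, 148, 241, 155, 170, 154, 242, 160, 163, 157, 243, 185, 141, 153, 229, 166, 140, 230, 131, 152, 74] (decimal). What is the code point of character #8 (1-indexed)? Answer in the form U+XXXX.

Offset 0: leading byte 0xF0 = 11110000 → 4-byte char #1 = F0 AA A8 8A.
Offset 4: leading byte 0xCE = 11001110 → 2-byte char #2 = CE 94.
Offset 6: leading byte 0xF1 = 11110001 → 4-byte char #3 = F1 9B AA 9A.
Offset 10: leading byte 0xF2 = 11110010 → 4-byte char #4 = F2 A0 A3 9D.
Offset 14: leading byte 0xF3 = 11110011 → 4-byte char #5 = F3 B9 8D 99.
Offset 18: leading byte 0xE5 = 11100101 → 3-byte char #6 = E5 A6 8C.
Offset 21: leading byte 0xE6 = 11100110 → 3-byte char #7 = E6 83 98.
Offset 24: leading byte 0x4A = 01001010 → 1-byte char #8 = 4A.
Leading byte 0x4A = 01001010 matches 0xxxxxxx → 1-byte sequence.
Byte 1: 0x4A = 01001010, payload 1001010 (7 bits).
Concatenate: 1001010 = 0x4A (7 bits → U+004A).

U+004A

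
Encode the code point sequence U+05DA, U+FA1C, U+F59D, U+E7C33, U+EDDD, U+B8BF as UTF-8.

U+05DA: 2-byte form → D7 9A.
U+FA1C: 3-byte form → EF A8 9C.
U+F59D: 3-byte form → EF 96 9D.
U+E7C33: 4-byte form → F3 A7 B0 B3.
U+EDDD: 3-byte form → EE B7 9D.
U+B8BF: 3-byte form → EB A2 BF.
Concatenated (18 bytes): D7 9A EF A8 9C EF 96 9D F3 A7 B0 B3 EE B7 9D EB A2 BF.

D7 9A EF A8 9C EF 96 9D F3 A7 B0 B3 EE B7 9D EB A2 BF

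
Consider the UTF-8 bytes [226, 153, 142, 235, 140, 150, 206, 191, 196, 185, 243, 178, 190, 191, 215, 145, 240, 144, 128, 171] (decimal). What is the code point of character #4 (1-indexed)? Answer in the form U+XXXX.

U+0139

Offset 0: leading byte 0xE2 = 11100010 → 3-byte char #1 = E2 99 8E.
Offset 3: leading byte 0xEB = 11101011 → 3-byte char #2 = EB 8C 96.
Offset 6: leading byte 0xCE = 11001110 → 2-byte char #3 = CE BF.
Offset 8: leading byte 0xC4 = 11000100 → 2-byte char #4 = C4 B9.
Leading byte 0xC4 = 11000100 matches 110xxxxx → 2-byte sequence.
Byte 1: 0xC4 = 11000100, payload 00100 (5 bits).
Byte 2: 0xB9 = 10111001 (10xxxxxx ✓), payload 111001.
Concatenate: 00100111001 = 0x139 (11 bits → U+0139).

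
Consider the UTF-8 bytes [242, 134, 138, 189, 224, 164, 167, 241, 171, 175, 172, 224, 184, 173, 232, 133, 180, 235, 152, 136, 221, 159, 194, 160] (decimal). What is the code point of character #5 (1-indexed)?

Offset 0: leading byte 0xF2 = 11110010 → 4-byte char #1 = F2 86 8A BD.
Offset 4: leading byte 0xE0 = 11100000 → 3-byte char #2 = E0 A4 A7.
Offset 7: leading byte 0xF1 = 11110001 → 4-byte char #3 = F1 AB AF AC.
Offset 11: leading byte 0xE0 = 11100000 → 3-byte char #4 = E0 B8 AD.
Offset 14: leading byte 0xE8 = 11101000 → 3-byte char #5 = E8 85 B4.
Leading byte 0xE8 = 11101000 matches 1110xxxx → 3-byte sequence.
Byte 1: 0xE8 = 11101000, payload 1000 (4 bits).
Byte 2: 0x85 = 10000101 (10xxxxxx ✓), payload 000101.
Byte 3: 0xB4 = 10110100 (10xxxxxx ✓), payload 110100.
Concatenate: 1000000101110100 = 0x8174 (16 bits → U+8174).

U+8174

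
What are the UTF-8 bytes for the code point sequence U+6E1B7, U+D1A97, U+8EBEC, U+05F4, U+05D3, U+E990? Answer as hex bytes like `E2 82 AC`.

F1 AE 86 B7 F3 91 AA 97 F2 8E AF AC D7 B4 D7 93 EE A6 90

U+6E1B7: 4-byte form → F1 AE 86 B7.
U+D1A97: 4-byte form → F3 91 AA 97.
U+8EBEC: 4-byte form → F2 8E AF AC.
U+05F4: 2-byte form → D7 B4.
U+05D3: 2-byte form → D7 93.
U+E990: 3-byte form → EE A6 90.
Concatenated (19 bytes): F1 AE 86 B7 F3 91 AA 97 F2 8E AF AC D7 B4 D7 93 EE A6 90.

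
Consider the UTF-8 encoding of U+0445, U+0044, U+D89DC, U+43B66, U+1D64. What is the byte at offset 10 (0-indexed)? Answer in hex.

0xA6

U+0445 → 2-byte form D1 85 at offsets 0–1.
U+0044 → 1-byte form 44 at offsets 2–2.
U+D89DC → 4-byte form F3 98 A7 9C at offsets 3–6.
U+43B66 → 4-byte form F1 83 AD A6 at offsets 7–10.
Offset 10 falls in char 4's range; it's byte 4 of F1 83 AD A6 = 0xA6.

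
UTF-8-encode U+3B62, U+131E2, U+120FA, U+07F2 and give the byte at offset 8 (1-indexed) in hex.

1-indexed offset 8 is 0-indexed offset 7.
U+3B62 → 3-byte form E3 AD A2 at offsets 0–2.
U+131E2 → 4-byte form F0 93 87 A2 at offsets 3–6.
U+120FA → 4-byte form F0 92 83 BA at offsets 7–10.
Offset 7 falls in char 3's range; it's byte 1 of F0 92 83 BA = 0xF0.

0xF0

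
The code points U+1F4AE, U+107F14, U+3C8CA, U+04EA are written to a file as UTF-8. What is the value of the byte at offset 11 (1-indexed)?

1-indexed offset 11 is 0-indexed offset 10.
U+1F4AE → 4-byte form F0 9F 92 AE at offsets 0–3.
U+107F14 → 4-byte form F4 87 BC 94 at offsets 4–7.
U+3C8CA → 4-byte form F0 BC A3 8A at offsets 8–11.
Offset 10 falls in char 3's range; it's byte 3 of F0 BC A3 8A = 0xA3.

0xA3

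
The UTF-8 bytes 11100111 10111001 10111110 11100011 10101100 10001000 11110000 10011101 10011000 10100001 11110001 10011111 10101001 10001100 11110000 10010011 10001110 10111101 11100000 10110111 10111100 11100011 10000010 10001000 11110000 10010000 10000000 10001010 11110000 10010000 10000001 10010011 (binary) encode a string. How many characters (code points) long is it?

9

Byte at offset 0: 0xE7 = 11100111 → 3-byte char (#1). Advance 3.
Byte at offset 3: 0xE3 = 11100011 → 3-byte char (#2). Advance 3.
Byte at offset 6: 0xF0 = 11110000 → 4-byte char (#3). Advance 4.
Byte at offset 10: 0xF1 = 11110001 → 4-byte char (#4). Advance 4.
Byte at offset 14: 0xF0 = 11110000 → 4-byte char (#5). Advance 4.
Byte at offset 18: 0xE0 = 11100000 → 3-byte char (#6). Advance 3.
Byte at offset 21: 0xE3 = 11100011 → 3-byte char (#7). Advance 3.
Byte at offset 24: 0xF0 = 11110000 → 4-byte char (#8). Advance 4.
Byte at offset 28: 0xF0 = 11110000 → 4-byte char (#9). Advance 4.
Reached end at offset 32 after 9 code points.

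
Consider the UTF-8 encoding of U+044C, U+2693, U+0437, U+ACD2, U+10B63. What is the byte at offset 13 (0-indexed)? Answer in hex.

0xA3

U+044C → 2-byte form D1 8C at offsets 0–1.
U+2693 → 3-byte form E2 9A 93 at offsets 2–4.
U+0437 → 2-byte form D0 B7 at offsets 5–6.
U+ACD2 → 3-byte form EA B3 92 at offsets 7–9.
U+10B63 → 4-byte form F0 90 AD A3 at offsets 10–13.
Offset 13 falls in char 5's range; it's byte 4 of F0 90 AD A3 = 0xA3.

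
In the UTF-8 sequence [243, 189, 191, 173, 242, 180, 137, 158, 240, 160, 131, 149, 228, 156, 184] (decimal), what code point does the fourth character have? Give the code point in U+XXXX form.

U+4738

Offset 0: leading byte 0xF3 = 11110011 → 4-byte char #1 = F3 BD BF AD.
Offset 4: leading byte 0xF2 = 11110010 → 4-byte char #2 = F2 B4 89 9E.
Offset 8: leading byte 0xF0 = 11110000 → 4-byte char #3 = F0 A0 83 95.
Offset 12: leading byte 0xE4 = 11100100 → 3-byte char #4 = E4 9C B8.
Leading byte 0xE4 = 11100100 matches 1110xxxx → 3-byte sequence.
Byte 1: 0xE4 = 11100100, payload 0100 (4 bits).
Byte 2: 0x9C = 10011100 (10xxxxxx ✓), payload 011100.
Byte 3: 0xB8 = 10111000 (10xxxxxx ✓), payload 111000.
Concatenate: 0100011100111000 = 0x4738 (16 bits → U+4738).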